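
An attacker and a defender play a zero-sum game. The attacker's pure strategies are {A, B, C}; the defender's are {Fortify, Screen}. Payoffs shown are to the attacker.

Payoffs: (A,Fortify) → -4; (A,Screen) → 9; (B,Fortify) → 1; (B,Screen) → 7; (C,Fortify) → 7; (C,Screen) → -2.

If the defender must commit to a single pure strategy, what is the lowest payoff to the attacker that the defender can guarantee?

Column maxima: Fortify → 7, Screen → 9.
The smallest of these is 7.

7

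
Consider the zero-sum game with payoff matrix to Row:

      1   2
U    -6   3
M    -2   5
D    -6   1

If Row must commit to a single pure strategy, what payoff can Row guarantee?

-2

Row minima: U → -6, M → -2, D → -6.
The best of these is -2.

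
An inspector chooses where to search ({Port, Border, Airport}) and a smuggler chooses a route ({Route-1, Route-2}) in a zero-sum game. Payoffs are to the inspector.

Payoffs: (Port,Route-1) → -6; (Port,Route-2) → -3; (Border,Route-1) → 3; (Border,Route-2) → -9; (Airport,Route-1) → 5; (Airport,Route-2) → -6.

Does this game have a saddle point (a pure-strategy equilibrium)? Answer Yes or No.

No

Row minima: Port → -6, Border → -9, Airport → -6; maximin = -6.
Column maxima: Route-1 → 5, Route-2 → -3; minimax = -3.
-6 ≠ -3, so no pure-strategy equilibrium exists.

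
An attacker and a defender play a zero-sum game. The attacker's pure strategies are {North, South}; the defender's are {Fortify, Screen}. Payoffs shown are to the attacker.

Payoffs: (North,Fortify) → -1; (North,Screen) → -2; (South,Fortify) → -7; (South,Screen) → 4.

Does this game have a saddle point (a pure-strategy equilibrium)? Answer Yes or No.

No

Row minima: North → -2, South → -7; maximin = -2.
Column maxima: Fortify → -1, Screen → 4; minimax = -1.
-2 ≠ -1, so no pure-strategy equilibrium exists.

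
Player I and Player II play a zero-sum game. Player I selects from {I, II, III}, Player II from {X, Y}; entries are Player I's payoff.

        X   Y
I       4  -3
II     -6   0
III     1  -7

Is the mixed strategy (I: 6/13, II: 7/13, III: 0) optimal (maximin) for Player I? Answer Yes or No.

Yes

Against X this mix gives (6/13)·4 + (7/13)·(-6) = -18/13.
Against Y this mix gives (6/13)·(-3) + (7/13)·0 = -18/13.
All of Player II's active replies (X, Y) yield -18/13, and no column does worse for Player I. The mix makes Player II indifferent and guarantees -18/13, so it is optimal.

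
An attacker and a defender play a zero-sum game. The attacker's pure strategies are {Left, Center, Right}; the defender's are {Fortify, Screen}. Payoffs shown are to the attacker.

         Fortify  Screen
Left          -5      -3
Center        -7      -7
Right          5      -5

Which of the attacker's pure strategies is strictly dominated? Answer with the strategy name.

Left gives a strictly higher payoff than Center against every column: -5 > -7, -3 > -7.
So Center is strictly dominated and the attacker never plays it.

Center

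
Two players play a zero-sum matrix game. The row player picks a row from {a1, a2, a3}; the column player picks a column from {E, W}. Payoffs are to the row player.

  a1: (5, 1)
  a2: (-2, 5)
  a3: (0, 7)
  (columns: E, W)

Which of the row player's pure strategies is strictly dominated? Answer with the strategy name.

a3 gives a strictly higher payoff than a2 against every column: 0 > -2, 7 > 5.
So a2 is strictly dominated and the row player never plays it.

a2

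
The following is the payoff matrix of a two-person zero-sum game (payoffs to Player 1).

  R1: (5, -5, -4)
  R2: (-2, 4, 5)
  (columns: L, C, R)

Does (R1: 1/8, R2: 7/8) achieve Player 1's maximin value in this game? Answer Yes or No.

No

Against L this mix gives (1/8)·5 + (7/8)·(-2) = -9/8.
Against C this mix gives (1/8)·(-5) + (7/8)·4 = 23/8.
Against R this mix gives (1/8)·(-4) + (7/8)·5 = 31/8.
Player 2 will play L, holding Player 1 to -9/8. Shifting weight toward the row that does better against L would raise this floor (the equalizing mix achieves 5/8 against both L and C), so the proposed strategy is not optimal.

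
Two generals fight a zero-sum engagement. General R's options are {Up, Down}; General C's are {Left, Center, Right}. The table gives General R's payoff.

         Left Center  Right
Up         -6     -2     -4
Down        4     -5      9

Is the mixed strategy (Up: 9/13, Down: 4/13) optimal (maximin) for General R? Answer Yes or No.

Yes

Against Left this mix gives (9/13)·(-6) + (4/13)·4 = -38/13.
Against Center this mix gives (9/13)·(-2) + (4/13)·(-5) = -38/13.
Against Right this mix gives (9/13)·(-4) + (4/13)·9 = 0.
All of General C's active replies (Left, Center) yield -38/13, and no column does worse for General R. The mix makes General C indifferent and guarantees -38/13, so it is optimal.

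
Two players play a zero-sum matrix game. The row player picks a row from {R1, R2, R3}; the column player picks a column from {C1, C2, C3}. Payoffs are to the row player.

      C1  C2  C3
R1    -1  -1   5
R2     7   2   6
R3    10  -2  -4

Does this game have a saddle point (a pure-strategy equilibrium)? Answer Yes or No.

Yes

Row minima: R1 → -1, R2 → 2, R3 → -4; maximin = 2.
Column maxima: C1 → 10, C2 → 2, C3 → 6; minimax = 2.
maximin = minimax = 2, so a saddle point exists.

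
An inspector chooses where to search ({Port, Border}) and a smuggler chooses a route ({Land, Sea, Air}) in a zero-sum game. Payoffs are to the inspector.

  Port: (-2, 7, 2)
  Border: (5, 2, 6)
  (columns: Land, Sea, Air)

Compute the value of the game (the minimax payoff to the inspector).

Row minima: Port → -2, Border → 2; maximin = 2.
Column maxima: Land → 5, Sea → 7, Air → 6; minimax = 5.
2 ≠ 5, so there is no saddle point; optimal play is mixed.
Air is strictly dominated by Land (it gives the inspector strictly more in every row), so the smuggler never plays it.
On the remaining 2×2 (Port, Border vs Land, Sea):
Let the inspector play Port with probability p. Expected payoff against Land: (-2)p + 5(1−p) = −7p + 5; against Sea: 7p + 2(1−p) = 5p + 2.
Setting these equal: −7p + 5 = 5p + 2 ⇒ −12p = -3 ⇒ p = 1/4, and the value is (-7)·(1/4) + 5 = 13/4.
For the smuggler: with q = P(Land), equating Port's and Border's payoffs gives −9q + 7 = 3q + 2 ⇒ q = 5/12.

13/4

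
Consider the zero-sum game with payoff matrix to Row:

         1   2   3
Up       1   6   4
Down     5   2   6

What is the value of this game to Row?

7/2

Row minima: Up → 1, Down → 2; maximin = 2.
Column maxima: 1 → 5, 2 → 6, 3 → 6; minimax = 5.
2 ≠ 5, so there is no saddle point; optimal play is mixed.
3 is strictly dominated by 1 (it gives Row strictly more in every row), so Column never plays it.
On the remaining 2×2 (Up, Down vs 1, 2):
Let Row play Up with probability p. Expected payoff against 1: 1p + 5(1−p) = −4p + 5; against 2: 6p + 2(1−p) = 4p + 2.
Setting these equal: −4p + 5 = 4p + 2 ⇒ −8p = -3 ⇒ p = 3/8, and the value is (-4)·(3/8) + 5 = 7/2.
For Column: with q = P(1), equating Up's and Down's payoffs gives −5q + 6 = 3q + 2 ⇒ q = 1/2.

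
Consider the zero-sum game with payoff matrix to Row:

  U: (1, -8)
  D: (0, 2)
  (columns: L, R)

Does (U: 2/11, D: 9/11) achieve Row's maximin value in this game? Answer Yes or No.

Against L this mix gives (2/11)·1 + (9/11)·0 = 2/11.
Against R this mix gives (2/11)·(-8) + (9/11)·2 = 2/11.
All of Column's active replies (L, R) yield 2/11, and no column does worse for Row. The mix makes Column indifferent and guarantees 2/11, so it is optimal.

Yes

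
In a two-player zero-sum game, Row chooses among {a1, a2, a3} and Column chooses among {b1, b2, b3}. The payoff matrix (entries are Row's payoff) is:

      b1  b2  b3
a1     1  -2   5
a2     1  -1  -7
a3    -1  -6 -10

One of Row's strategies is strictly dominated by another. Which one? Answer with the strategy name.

a3

a1 gives a strictly higher payoff than a3 against every column: 1 > -1, -2 > -6, 5 > -10.
So a3 is strictly dominated and Row never plays it.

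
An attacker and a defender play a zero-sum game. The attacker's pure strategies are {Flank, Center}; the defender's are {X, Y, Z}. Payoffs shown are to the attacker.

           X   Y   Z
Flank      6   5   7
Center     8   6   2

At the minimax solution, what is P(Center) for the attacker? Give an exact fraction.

1/3

Row minima: Flank → 5, Center → 2; maximin = 5.
Column maxima: X → 8, Y → 6, Z → 7; minimax = 6.
5 ≠ 6, so there is no saddle point; optimal play is mixed.
X is strictly dominated by Y (it gives the attacker strictly more in every row), so the defender never plays it.
On the remaining 2×2 (Flank, Center vs Y, Z):
Let the attacker play Flank with probability p. Expected payoff against Y: 5p + 6(1−p) = −p + 6; against Z: 7p + 2(1−p) = 5p + 2.
Setting these equal: −p + 6 = 5p + 2 ⇒ −6p = -4 ⇒ p = 2/3, and the value is (-1)·(2/3) + 6 = 16/3.
For the defender: with q = P(Y), equating Flank's and Center's payoffs gives −2q + 7 = 4q + 2 ⇒ q = 5/6.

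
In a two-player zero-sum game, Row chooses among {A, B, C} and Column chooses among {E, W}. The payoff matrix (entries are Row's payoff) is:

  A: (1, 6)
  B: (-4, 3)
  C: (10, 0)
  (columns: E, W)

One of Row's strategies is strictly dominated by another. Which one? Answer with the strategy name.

B

A gives a strictly higher payoff than B against every column: 1 > -4, 6 > 3.
So B is strictly dominated and Row never plays it.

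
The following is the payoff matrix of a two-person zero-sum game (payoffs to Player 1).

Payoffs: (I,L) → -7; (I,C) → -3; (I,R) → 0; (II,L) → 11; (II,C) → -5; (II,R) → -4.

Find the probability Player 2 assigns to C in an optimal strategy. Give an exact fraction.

Row minima: I → -7, II → -5; maximin = -5.
Column maxima: L → 11, C → -3, R → 0; minimax = -3.
-5 ≠ -3, so there is no saddle point; optimal play is mixed.
R is strictly dominated by C (it gives Player 1 strictly more in every row), so Player 2 never plays it.
On the remaining 2×2 (I, II vs L, C):
Let Player 1 play I with probability p. Expected payoff against L: (-7)p + 11(1−p) = −18p + 11; against C: (-3)p + (-5)(1−p) = 2p − 5.
Setting these equal: −18p + 11 = 2p − 5 ⇒ −20p = -16 ⇒ p = 4/5, and the value is (-18)·(4/5) + 11 = -17/5.
For Player 2: with q = P(L), equating I's and II's payoffs gives −4q − 3 = 16q − 5 ⇒ q = 1/10.

9/10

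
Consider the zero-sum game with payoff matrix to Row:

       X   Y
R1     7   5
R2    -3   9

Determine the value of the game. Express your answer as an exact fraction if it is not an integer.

39/7

Row minima: R1 → 5, R2 → -3; maximin = 5.
Column maxima: X → 7, Y → 9; minimax = 7.
5 ≠ 7, so there is no saddle point; optimal play is mixed.
Let Row play R1 with probability p. Expected payoff against X: 7p + (-3)(1−p) = 10p − 3; against Y: 5p + 9(1−p) = −4p + 9.
Setting these equal: 10p − 3 = −4p + 9 ⇒ 14p = 12 ⇒ p = 6/7, and the value is (10)·(6/7) − 3 = 39/7.
For Column: with q = P(X), equating R1's and R2's payoffs gives 2q + 5 = −12q + 9 ⇒ q = 2/7.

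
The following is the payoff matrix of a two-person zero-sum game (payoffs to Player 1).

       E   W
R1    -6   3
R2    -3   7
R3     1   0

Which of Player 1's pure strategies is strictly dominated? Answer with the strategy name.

R1

R2 gives a strictly higher payoff than R1 against every column: -3 > -6, 7 > 3.
So R1 is strictly dominated and Player 1 never plays it.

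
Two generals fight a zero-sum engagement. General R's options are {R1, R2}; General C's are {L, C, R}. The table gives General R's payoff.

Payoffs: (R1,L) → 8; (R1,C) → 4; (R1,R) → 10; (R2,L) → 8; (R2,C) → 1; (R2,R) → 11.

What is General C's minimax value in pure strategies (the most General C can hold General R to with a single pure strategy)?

Column maxima: L → 8, C → 4, R → 11.
The smallest of these is 4.

4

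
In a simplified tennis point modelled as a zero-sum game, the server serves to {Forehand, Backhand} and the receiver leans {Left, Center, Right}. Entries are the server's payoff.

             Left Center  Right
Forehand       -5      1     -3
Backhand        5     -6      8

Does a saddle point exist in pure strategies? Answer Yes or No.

Row minima: Forehand → -5, Backhand → -6; maximin = -5.
Column maxima: Left → 5, Center → 1, Right → 8; minimax = 1.
-5 ≠ 1, so no pure-strategy equilibrium exists.

No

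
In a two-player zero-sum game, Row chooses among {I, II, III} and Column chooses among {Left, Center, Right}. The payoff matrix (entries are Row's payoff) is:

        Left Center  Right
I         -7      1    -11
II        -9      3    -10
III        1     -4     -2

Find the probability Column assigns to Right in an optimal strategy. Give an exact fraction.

7/15

Row minima: I → -11, II → -10, III → -4; maximin = -4.
Column maxima: Left → 1, Center → 3, Right → -2; minimax = -2.
-4 ≠ -2, so there is no saddle point; optimal play is mixed.
Left is strictly dominated by Right (it gives Row strictly more in every row), so Column never plays it.
With Left eliminated, I is strictly dominated by II (II gives Row strictly more in every remaining column), so Row never plays it.
On the remaining 2×2 (II, III vs Center, Right):
Let Row play II with probability p. Expected payoff against Center: 3p + (-4)(1−p) = 7p − 4; against Right: (-10)p + (-2)(1−p) = −8p − 2.
Setting these equal: 7p − 4 = −8p − 2 ⇒ 15p = 2 ⇒ p = 2/15, and the value is (7)·(2/15) − 4 = -46/15.
For Column: with q = P(Center), equating II's and III's payoffs gives 13q − 10 = −2q − 2 ⇒ q = 8/15.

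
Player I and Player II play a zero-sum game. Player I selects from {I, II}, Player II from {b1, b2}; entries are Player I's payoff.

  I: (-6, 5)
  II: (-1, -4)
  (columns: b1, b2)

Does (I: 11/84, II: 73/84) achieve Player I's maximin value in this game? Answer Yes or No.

No

Against b1 this mix gives (11/84)·(-6) + (73/84)·(-1) = -139/84.
Against b2 this mix gives (11/84)·5 + (73/84)·(-4) = -79/28.
Player II will play b2, holding Player I to -79/28. Shifting weight toward the row that does better against b2 would raise this floor (the equalizing mix achieves -29/14 against both b2 and b1), so the proposed strategy is not optimal.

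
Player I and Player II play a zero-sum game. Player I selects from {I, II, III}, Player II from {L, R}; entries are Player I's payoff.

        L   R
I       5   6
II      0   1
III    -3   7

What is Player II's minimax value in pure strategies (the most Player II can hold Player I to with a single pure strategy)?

Column maxima: L → 5, R → 7.
The smallest of these is 5.

5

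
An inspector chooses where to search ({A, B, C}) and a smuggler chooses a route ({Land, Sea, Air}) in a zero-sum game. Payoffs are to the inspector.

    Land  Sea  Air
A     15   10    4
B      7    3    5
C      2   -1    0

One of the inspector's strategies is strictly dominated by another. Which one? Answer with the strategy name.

A gives a strictly higher payoff than C against every column: 15 > 2, 10 > -1, 4 > 0.
So C is strictly dominated and the inspector never plays it.

C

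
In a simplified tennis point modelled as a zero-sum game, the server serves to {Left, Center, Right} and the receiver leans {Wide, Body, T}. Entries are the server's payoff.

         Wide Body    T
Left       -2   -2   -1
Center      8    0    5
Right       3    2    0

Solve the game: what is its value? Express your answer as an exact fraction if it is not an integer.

10/7

Row minima: Left → -2, Center → 0, Right → 0; maximin = 0.
Column maxima: Wide → 8, Body → 2, T → 5; minimax = 2.
0 ≠ 2, so there is no saddle point; optimal play is mixed.
Left is strictly dominated by Center, so the server never plays it.
With Left eliminated, Wide is strictly dominated by Body (it gives the server strictly more in every remaining row), so the receiver never plays it.
On the remaining 2×2 (Center, Right vs Body, T):
Let the server play Center with probability p. Expected payoff against Body: 0p + 2(1−p) = −2p + 2; against T: 5p + 0(1−p) = 5p.
Setting these equal: −2p + 2 = 5p ⇒ −7p = -2 ⇒ p = 2/7, and the value is (-2)·(2/7) + 2 = 10/7.
For the receiver: with q = P(Body), equating Center's and Right's payoffs gives −5q + 5 = 2q ⇒ q = 5/7.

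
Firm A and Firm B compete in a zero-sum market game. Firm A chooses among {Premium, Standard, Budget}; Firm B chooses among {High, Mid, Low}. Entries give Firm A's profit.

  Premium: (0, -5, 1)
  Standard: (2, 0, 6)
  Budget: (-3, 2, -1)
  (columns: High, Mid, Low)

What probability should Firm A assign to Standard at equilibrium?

5/7

Row minima: Premium → -5, Standard → 0, Budget → -3; maximin = 0.
Column maxima: High → 2, Mid → 2, Low → 6; minimax = 2.
0 ≠ 2, so there is no saddle point; optimal play is mixed.
Premium is strictly dominated by Standard, so Firm A never plays it.
Low is strictly dominated by High (it gives Firm A strictly more in every row), so Firm B never plays it.
On the remaining 2×2 (Standard, Budget vs High, Mid):
Let Firm A play Standard with probability p. Expected payoff against High: 2p + (-3)(1−p) = 5p − 3; against Mid: 0p + 2(1−p) = −2p + 2.
Setting these equal: 5p − 3 = −2p + 2 ⇒ 7p = 5 ⇒ p = 5/7, and the value is (5)·(5/7) − 3 = 4/7.
For Firm B: with q = P(High), equating Standard's and Budget's payoffs gives 2q = −5q + 2 ⇒ q = 2/7.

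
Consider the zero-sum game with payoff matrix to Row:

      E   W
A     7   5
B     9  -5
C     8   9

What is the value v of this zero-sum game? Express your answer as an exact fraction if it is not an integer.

121/15

Row minima: A → 5, B → -5, C → 8; maximin = 8.
Column maxima: E → 9, W → 9; minimax = 9.
8 ≠ 9, so there is no saddle point; optimal play is mixed.
A is strictly dominated by C, so Row never plays it.
On the remaining 2×2 (B, C vs E, W):
Let Row play B with probability p. Expected payoff against E: 9p + 8(1−p) = p + 8; against W: (-5)p + 9(1−p) = −14p + 9.
Setting these equal: p + 8 = −14p + 9 ⇒ 15p = 1 ⇒ p = 1/15, and the value is (1)·(1/15) + 8 = 121/15.
For Column: with q = P(E), equating B's and C's payoffs gives 14q − 5 = −q + 9 ⇒ q = 14/15.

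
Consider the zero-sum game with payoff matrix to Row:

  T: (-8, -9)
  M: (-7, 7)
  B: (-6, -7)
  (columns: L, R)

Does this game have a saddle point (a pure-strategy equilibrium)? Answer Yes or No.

Row minima: T → -9, M → -7, B → -7; maximin = -7.
Column maxima: L → -6, R → 7; minimax = -6.
-7 ≠ -6, so no pure-strategy equilibrium exists.

No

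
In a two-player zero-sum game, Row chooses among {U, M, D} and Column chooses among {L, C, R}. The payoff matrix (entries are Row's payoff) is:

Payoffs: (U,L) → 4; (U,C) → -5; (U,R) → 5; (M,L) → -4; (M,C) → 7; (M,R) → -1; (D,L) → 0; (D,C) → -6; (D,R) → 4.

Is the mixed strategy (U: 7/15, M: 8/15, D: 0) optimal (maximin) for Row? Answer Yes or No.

No

Against L this mix gives (7/15)·4 + (8/15)·(-4) = -4/15.
Against C this mix gives (7/15)·(-5) + (8/15)·7 = 7/5.
Against R this mix gives (7/15)·5 + (8/15)·(-1) = 9/5.
Column will play L, holding Row to -4/15. Shifting weight toward the row that does better against L would raise this floor (the equalizing mix achieves 2/5 against both L and C), so the proposed strategy is not optimal.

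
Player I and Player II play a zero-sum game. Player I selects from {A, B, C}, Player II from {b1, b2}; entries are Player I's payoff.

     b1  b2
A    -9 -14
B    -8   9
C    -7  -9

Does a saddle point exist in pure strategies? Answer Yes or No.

No

Row minima: A → -14, B → -8, C → -9; maximin = -8.
Column maxima: b1 → -7, b2 → 9; minimax = -7.
-8 ≠ -7, so no pure-strategy equilibrium exists.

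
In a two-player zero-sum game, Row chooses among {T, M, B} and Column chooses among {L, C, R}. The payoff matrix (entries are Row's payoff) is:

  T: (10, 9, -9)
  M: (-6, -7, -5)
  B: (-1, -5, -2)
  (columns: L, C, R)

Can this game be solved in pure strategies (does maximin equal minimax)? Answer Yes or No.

Row minima: T → -9, M → -7, B → -5; maximin = -5.
Column maxima: L → 10, C → 9, R → -2; minimax = -2.
-5 ≠ -2, so no pure-strategy equilibrium exists.

No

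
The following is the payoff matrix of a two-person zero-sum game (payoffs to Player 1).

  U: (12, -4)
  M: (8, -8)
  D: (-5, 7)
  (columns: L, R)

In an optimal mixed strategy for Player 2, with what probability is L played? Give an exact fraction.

Row minima: U → -4, M → -8, D → -5; maximin = -4.
Column maxima: L → 12, R → 7; minimax = 7.
-4 ≠ 7, so there is no saddle point; optimal play is mixed.
M is strictly dominated by U, so Player 1 never plays it.
On the remaining 2×2 (U, D vs L, R):
Let Player 1 play U with probability p. Expected payoff against L: 12p + (-5)(1−p) = 17p − 5; against R: (-4)p + 7(1−p) = −11p + 7.
Setting these equal: 17p − 5 = −11p + 7 ⇒ 28p = 12 ⇒ p = 3/7, and the value is (17)·(3/7) − 5 = 16/7.
For Player 2: with q = P(L), equating U's and D's payoffs gives 16q − 4 = −12q + 7 ⇒ q = 11/28.

11/28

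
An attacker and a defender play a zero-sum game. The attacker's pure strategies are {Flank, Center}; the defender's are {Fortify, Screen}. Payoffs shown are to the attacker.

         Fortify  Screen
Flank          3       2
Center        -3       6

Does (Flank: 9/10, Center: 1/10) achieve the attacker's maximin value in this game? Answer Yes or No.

Yes

Against Fortify this mix gives (9/10)·3 + (1/10)·(-3) = 12/5.
Against Screen this mix gives (9/10)·2 + (1/10)·6 = 12/5.
All of the defender's active replies (Fortify, Screen) yield 12/5, and no column does worse for the attacker. The mix makes the defender indifferent and guarantees 12/5, so it is optimal.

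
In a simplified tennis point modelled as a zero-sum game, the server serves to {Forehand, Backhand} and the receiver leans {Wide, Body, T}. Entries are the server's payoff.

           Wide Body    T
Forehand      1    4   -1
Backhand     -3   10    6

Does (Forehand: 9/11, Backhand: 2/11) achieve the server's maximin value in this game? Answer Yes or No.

Yes

Against Wide this mix gives (9/11)·1 + (2/11)·(-3) = 3/11.
Against Body this mix gives (9/11)·4 + (2/11)·10 = 56/11.
Against T this mix gives (9/11)·(-1) + (2/11)·6 = 3/11.
All of the receiver's active replies (Wide, T) yield 3/11, and no column does worse for the server. The mix makes the receiver indifferent and guarantees 3/11, so it is optimal.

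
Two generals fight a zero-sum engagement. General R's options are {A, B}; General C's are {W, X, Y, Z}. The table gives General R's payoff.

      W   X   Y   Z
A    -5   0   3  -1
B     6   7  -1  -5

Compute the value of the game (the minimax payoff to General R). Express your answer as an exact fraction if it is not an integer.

Row minima: A → -5, B → -5; maximin = -5.
Column maxima: W → 6, X → 7, Y → 3, Z → -1; minimax = -1.
-5 ≠ -1, so there is no saddle point; optimal play is mixed.
X is strictly dominated by W (it gives General R strictly more in every row), so General C never plays it.
Y is strictly dominated by Z (it gives General R strictly more in every row), so General C never plays it.
On the remaining 2×2 (A, B vs W, Z):
Let General R play A with probability p. Expected payoff against W: (-5)p + 6(1−p) = −11p + 6; against Z: (-1)p + (-5)(1−p) = 4p − 5.
Setting these equal: −11p + 6 = 4p − 5 ⇒ −15p = -11 ⇒ p = 11/15, and the value is (-11)·(11/15) + 6 = -31/15.
For General C: with q = P(W), equating A's and B's payoffs gives −4q − 1 = 11q − 5 ⇒ q = 4/15.

-31/15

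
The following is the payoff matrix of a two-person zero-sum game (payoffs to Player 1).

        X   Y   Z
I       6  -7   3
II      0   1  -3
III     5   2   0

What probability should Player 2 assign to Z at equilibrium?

Row minima: I → -7, II → -3, III → 0; maximin = 0.
Column maxima: X → 6, Y → 2, Z → 3; minimax = 2.
0 ≠ 2, so there is no saddle point; optimal play is mixed.
II is strictly dominated by III, so Player 1 never plays it.
With II eliminated, X is strictly dominated by Y (it gives Player 1 strictly more in every remaining row), so Player 2 never plays it.
On the remaining 2×2 (I, III vs Y, Z):
Let Player 1 play I with probability p. Expected payoff against Y: (-7)p + 2(1−p) = −9p + 2; against Z: 3p + 0(1−p) = 3p.
Setting these equal: −9p + 2 = 3p ⇒ −12p = -2 ⇒ p = 1/6, and the value is (-9)·(1/6) + 2 = 1/2.
For Player 2: with q = P(Y), equating I's and III's payoffs gives −10q + 3 = 2q ⇒ q = 1/4.

3/4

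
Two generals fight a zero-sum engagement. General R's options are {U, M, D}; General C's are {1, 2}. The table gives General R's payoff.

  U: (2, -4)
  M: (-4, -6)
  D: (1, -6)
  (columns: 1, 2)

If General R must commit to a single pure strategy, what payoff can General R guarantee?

Row minima: U → -4, M → -6, D → -6.
The best of these is -4.

-4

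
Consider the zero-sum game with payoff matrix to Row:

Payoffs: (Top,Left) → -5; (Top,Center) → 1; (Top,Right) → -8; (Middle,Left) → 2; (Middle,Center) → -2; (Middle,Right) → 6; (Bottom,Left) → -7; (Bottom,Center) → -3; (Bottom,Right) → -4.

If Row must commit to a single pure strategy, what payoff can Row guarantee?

Row minima: Top → -8, Middle → -2, Bottom → -7.
The best of these is -2.

-2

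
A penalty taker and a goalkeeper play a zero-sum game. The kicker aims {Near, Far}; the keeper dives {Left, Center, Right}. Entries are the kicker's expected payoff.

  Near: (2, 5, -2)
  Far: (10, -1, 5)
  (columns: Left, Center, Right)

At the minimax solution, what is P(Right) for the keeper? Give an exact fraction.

Row minima: Near → -2, Far → -1; maximin = -1.
Column maxima: Left → 10, Center → 5, Right → 5; minimax = 5.
-1 ≠ 5, so there is no saddle point; optimal play is mixed.
Left is strictly dominated by Right (it gives the kicker strictly more in every row), so the keeper never plays it.
On the remaining 2×2 (Near, Far vs Center, Right):
Let the kicker play Near with probability p. Expected payoff against Center: 5p + (-1)(1−p) = 6p − 1; against Right: (-2)p + 5(1−p) = −7p + 5.
Setting these equal: 6p − 1 = −7p + 5 ⇒ 13p = 6 ⇒ p = 6/13, and the value is (6)·(6/13) − 1 = 23/13.
For the keeper: with q = P(Center), equating Near's and Far's payoffs gives 7q − 2 = −6q + 5 ⇒ q = 7/13.

6/13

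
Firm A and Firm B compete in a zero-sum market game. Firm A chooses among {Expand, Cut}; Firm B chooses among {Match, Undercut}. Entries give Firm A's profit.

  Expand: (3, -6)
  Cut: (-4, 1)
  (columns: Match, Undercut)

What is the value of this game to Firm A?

-3/2

Row minima: Expand → -6, Cut → -4; maximin = -4.
Column maxima: Match → 3, Undercut → 1; minimax = 1.
-4 ≠ 1, so there is no saddle point; optimal play is mixed.
Let Firm A play Expand with probability p. Expected payoff against Match: 3p + (-4)(1−p) = 7p − 4; against Undercut: (-6)p + 1(1−p) = −7p + 1.
Setting these equal: 7p − 4 = −7p + 1 ⇒ 14p = 5 ⇒ p = 5/14, and the value is (7)·(5/14) − 4 = -3/2.
For Firm B: with q = P(Match), equating Expand's and Cut's payoffs gives 9q − 6 = −5q + 1 ⇒ q = 1/2.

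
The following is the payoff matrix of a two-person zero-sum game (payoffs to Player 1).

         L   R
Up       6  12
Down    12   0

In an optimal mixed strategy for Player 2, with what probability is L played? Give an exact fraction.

Row minima: Up → 6, Down → 0; maximin = 6.
Column maxima: L → 12, R → 12; minimax = 12.
6 ≠ 12, so there is no saddle point; optimal play is mixed.
Let Player 1 play Up with probability p. Expected payoff against L: 6p + 12(1−p) = −6p + 12; against R: 12p + 0(1−p) = 12p.
Setting these equal: −6p + 12 = 12p ⇒ −18p = -12 ⇒ p = 2/3, and the value is (-6)·(2/3) + 12 = 8.
For Player 2: with q = P(L), equating Up's and Down's payoffs gives −6q + 12 = 12q ⇒ q = 2/3.

2/3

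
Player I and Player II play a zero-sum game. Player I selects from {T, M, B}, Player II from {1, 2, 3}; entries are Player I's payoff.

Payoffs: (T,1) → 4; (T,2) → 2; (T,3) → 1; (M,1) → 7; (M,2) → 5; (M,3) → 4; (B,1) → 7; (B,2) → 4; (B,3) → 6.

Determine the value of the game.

Row minima: T → 1, M → 4, B → 4; maximin = 4.
Column maxima: 1 → 7, 2 → 5, 3 → 6; minimax = 5.
4 ≠ 5, so there is no saddle point; optimal play is mixed.
T is strictly dominated by M, so Player I never plays it.
1 is strictly dominated by 2 (it gives Player I strictly more in every row), so Player II never plays it.
On the remaining 2×2 (M, B vs 2, 3):
Let Player I play M with probability p. Expected payoff against 2: 5p + 4(1−p) = p + 4; against 3: 4p + 6(1−p) = −2p + 6.
Setting these equal: p + 4 = −2p + 6 ⇒ 3p = 2 ⇒ p = 2/3, and the value is (1)·(2/3) + 4 = 14/3.
For Player II: with q = P(2), equating M's and B's payoffs gives q + 4 = −2q + 6 ⇒ q = 2/3.

14/3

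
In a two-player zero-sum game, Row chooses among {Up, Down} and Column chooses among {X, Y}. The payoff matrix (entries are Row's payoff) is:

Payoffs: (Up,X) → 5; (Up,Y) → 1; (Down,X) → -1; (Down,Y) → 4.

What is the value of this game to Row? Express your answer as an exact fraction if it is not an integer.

Row minima: Up → 1, Down → -1; maximin = 1.
Column maxima: X → 5, Y → 4; minimax = 4.
1 ≠ 4, so there is no saddle point; optimal play is mixed.
Let Row play Up with probability p. Expected payoff against X: 5p + (-1)(1−p) = 6p − 1; against Y: 1p + 4(1−p) = −3p + 4.
Setting these equal: 6p − 1 = −3p + 4 ⇒ 9p = 5 ⇒ p = 5/9, and the value is (6)·(5/9) − 1 = 7/3.
For Column: with q = P(X), equating Up's and Down's payoffs gives 4q + 1 = −5q + 4 ⇒ q = 1/3.

7/3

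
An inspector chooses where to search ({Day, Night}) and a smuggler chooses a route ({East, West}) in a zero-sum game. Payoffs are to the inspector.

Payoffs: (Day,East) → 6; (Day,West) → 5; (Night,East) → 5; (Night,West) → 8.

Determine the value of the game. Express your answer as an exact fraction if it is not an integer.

Row minima: Day → 5, Night → 5; maximin = 5.
Column maxima: East → 6, West → 8; minimax = 6.
5 ≠ 6, so there is no saddle point; optimal play is mixed.
Let the inspector play Day with probability p. Expected payoff against East: 6p + 5(1−p) = p + 5; against West: 5p + 8(1−p) = −3p + 8.
Setting these equal: p + 5 = −3p + 8 ⇒ 4p = 3 ⇒ p = 3/4, and the value is (1)·(3/4) + 5 = 23/4.
For the smuggler: with q = P(East), equating Day's and Night's payoffs gives q + 5 = −3q + 8 ⇒ q = 3/4.

23/4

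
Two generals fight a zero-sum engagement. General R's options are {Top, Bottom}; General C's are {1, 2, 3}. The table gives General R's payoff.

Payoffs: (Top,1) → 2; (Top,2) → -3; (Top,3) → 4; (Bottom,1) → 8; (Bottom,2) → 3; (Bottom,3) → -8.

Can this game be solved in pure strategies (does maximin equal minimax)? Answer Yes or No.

No

Row minima: Top → -3, Bottom → -8; maximin = -3.
Column maxima: 1 → 8, 2 → 3, 3 → 4; minimax = 3.
-3 ≠ 3, so no pure-strategy equilibrium exists.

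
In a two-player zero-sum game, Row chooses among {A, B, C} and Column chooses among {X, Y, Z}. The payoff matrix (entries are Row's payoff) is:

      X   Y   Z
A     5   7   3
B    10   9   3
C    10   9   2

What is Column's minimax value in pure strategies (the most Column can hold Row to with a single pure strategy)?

Column maxima: X → 10, Y → 9, Z → 3.
The smallest of these is 3.

3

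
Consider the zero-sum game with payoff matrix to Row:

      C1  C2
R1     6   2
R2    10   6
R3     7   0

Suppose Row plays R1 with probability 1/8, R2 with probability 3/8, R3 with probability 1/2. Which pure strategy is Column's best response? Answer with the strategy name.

If Column plays C1, Row's expected payoff is (1/8)·6 + (3/8)·10 + (1/2)·7 = 8.
If Column plays C2, Row's expected payoff is (1/8)·2 + (3/8)·6 + (1/2)·0 = 5/2.
Column minimizes Row's payoff; the smallest is 5/2, so the best response is C2.

C2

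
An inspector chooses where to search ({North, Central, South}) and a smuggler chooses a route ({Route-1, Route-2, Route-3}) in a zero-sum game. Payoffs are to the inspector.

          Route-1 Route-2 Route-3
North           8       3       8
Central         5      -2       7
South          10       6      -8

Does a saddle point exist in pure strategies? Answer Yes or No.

No

Row minima: North → 3, Central → -2, South → -8; maximin = 3.
Column maxima: Route-1 → 10, Route-2 → 6, Route-3 → 8; minimax = 6.
3 ≠ 6, so no pure-strategy equilibrium exists.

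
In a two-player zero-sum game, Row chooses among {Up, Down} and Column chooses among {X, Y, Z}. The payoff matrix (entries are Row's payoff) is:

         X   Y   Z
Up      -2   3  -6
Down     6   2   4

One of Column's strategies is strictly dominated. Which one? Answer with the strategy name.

Z holds Row's payoff strictly below X in every row: -6 < -2, 4 < 6.
So X is strictly dominated for Column.

X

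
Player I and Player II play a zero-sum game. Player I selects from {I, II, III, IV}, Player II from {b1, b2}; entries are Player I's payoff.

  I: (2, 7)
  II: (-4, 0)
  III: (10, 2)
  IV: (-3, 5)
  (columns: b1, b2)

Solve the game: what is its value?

Row minima: I → 2, II → -4, III → 2, IV → -3; maximin = 2.
Column maxima: b1 → 10, b2 → 7; minimax = 7.
2 ≠ 7, so there is no saddle point; optimal play is mixed.
II is strictly dominated by I, so Player I never plays it.
IV is strictly dominated by I, so Player I never plays it.
On the remaining 2×2 (I, III vs b1, b2):
Let Player I play I with probability p. Expected payoff against b1: 2p + 10(1−p) = −8p + 10; against b2: 7p + 2(1−p) = 5p + 2.
Setting these equal: −8p + 10 = 5p + 2 ⇒ −13p = -8 ⇒ p = 8/13, and the value is (-8)·(8/13) + 10 = 66/13.
For Player II: with q = P(b1), equating I's and III's payoffs gives −5q + 7 = 8q + 2 ⇒ q = 5/13.

66/13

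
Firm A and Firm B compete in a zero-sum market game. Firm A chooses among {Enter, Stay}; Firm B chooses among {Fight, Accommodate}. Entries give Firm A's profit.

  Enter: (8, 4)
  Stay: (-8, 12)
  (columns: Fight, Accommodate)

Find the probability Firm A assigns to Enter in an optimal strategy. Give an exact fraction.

Row minima: Enter → 4, Stay → -8; maximin = 4.
Column maxima: Fight → 8, Accommodate → 12; minimax = 8.
4 ≠ 8, so there is no saddle point; optimal play is mixed.
Let Firm A play Enter with probability p. Expected payoff against Fight: 8p + (-8)(1−p) = 16p − 8; against Accommodate: 4p + 12(1−p) = −8p + 12.
Setting these equal: 16p − 8 = −8p + 12 ⇒ 24p = 20 ⇒ p = 5/6, and the value is (16)·(5/6) − 8 = 16/3.
For Firm B: with q = P(Fight), equating Enter's and Stay's payoffs gives 4q + 4 = −20q + 12 ⇒ q = 1/3.

5/6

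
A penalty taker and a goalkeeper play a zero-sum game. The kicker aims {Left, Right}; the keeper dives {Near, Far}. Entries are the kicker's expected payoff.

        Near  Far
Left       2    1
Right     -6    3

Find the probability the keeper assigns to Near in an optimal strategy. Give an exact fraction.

1/5

Row minima: Left → 1, Right → -6; maximin = 1.
Column maxima: Near → 2, Far → 3; minimax = 2.
1 ≠ 2, so there is no saddle point; optimal play is mixed.
Let the kicker play Left with probability p. Expected payoff against Near: 2p + (-6)(1−p) = 8p − 6; against Far: 1p + 3(1−p) = −2p + 3.
Setting these equal: 8p − 6 = −2p + 3 ⇒ 10p = 9 ⇒ p = 9/10, and the value is (8)·(9/10) − 6 = 6/5.
For the keeper: with q = P(Near), equating Left's and Right's payoffs gives q + 1 = −9q + 3 ⇒ q = 1/5.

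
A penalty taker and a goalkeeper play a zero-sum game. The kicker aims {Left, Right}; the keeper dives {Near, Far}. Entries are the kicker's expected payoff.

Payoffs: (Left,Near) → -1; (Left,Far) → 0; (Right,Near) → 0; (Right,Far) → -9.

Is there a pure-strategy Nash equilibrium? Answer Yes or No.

Row minima: Left → -1, Right → -9; maximin = -1.
Column maxima: Near → 0, Far → 0; minimax = 0.
-1 ≠ 0, so no pure-strategy equilibrium exists.

No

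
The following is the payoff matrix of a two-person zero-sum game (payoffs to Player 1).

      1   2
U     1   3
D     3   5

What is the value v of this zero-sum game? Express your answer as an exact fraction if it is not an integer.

Row minima: U → 1, D → 3; maximin = 3.
Column maxima: 1 → 3, 2 → 5; minimax = 3.
Since maximin = minimax = 3, there is a saddle point and the value is 3.

3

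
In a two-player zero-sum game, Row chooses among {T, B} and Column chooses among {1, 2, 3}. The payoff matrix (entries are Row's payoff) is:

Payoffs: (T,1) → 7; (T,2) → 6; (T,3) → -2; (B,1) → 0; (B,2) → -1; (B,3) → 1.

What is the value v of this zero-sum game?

2/5

Row minima: T → -2, B → -1; maximin = -1.
Column maxima: 1 → 7, 2 → 6, 3 → 1; minimax = 1.
-1 ≠ 1, so there is no saddle point; optimal play is mixed.
1 is strictly dominated by 2 (it gives Row strictly more in every row), so Column never plays it.
On the remaining 2×2 (T, B vs 2, 3):
Let Row play T with probability p. Expected payoff against 2: 6p + (-1)(1−p) = 7p − 1; against 3: (-2)p + 1(1−p) = −3p + 1.
Setting these equal: 7p − 1 = −3p + 1 ⇒ 10p = 2 ⇒ p = 1/5, and the value is (7)·(1/5) − 1 = 2/5.
For Column: with q = P(2), equating T's and B's payoffs gives 8q − 2 = −2q + 1 ⇒ q = 3/10.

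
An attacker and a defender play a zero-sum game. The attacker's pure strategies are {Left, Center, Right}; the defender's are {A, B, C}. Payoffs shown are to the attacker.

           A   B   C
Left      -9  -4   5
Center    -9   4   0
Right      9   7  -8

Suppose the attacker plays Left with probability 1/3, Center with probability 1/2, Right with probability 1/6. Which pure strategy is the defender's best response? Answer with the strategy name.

A

If the defender plays A, the attacker's expected payoff is (1/3)·(-9) + (1/2)·(-9) + (1/6)·9 = -6.
If the defender plays B, the attacker's expected payoff is (1/3)·(-4) + (1/2)·4 + (1/6)·7 = 11/6.
If the defender plays C, the attacker's expected payoff is (1/3)·5 + (1/2)·0 + (1/6)·(-8) = 1/3.
The defender minimizes the attacker's payoff; the smallest is -6, so the best response is A.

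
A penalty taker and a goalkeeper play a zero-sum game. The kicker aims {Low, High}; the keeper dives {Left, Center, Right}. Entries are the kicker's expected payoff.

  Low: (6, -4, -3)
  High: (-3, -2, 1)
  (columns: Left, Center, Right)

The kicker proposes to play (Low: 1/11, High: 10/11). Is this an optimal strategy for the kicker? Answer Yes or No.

Against Left this mix gives (1/11)·6 + (10/11)·(-3) = -24/11.
Against Center this mix gives (1/11)·(-4) + (10/11)·(-2) = -24/11.
Against Right this mix gives (1/11)·(-3) + (10/11)·1 = 7/11.
All of the keeper's active replies (Left, Center) yield -24/11, and no column does worse for the kicker. The mix makes the keeper indifferent and guarantees -24/11, so it is optimal.

Yes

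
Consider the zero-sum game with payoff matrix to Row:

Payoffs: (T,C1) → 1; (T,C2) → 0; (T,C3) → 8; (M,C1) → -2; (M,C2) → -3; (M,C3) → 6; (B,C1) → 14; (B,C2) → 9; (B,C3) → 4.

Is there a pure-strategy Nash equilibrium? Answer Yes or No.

Row minima: T → 0, M → -3, B → 4; maximin = 4.
Column maxima: C1 → 14, C2 → 9, C3 → 8; minimax = 8.
4 ≠ 8, so no pure-strategy equilibrium exists.

No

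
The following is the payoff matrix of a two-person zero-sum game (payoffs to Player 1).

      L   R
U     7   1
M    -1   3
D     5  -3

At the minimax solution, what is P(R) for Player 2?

4/5

Row minima: U → 1, M → -1, D → -3; maximin = 1.
Column maxima: L → 7, R → 3; minimax = 3.
1 ≠ 3, so there is no saddle point; optimal play is mixed.
D is strictly dominated by U, so Player 1 never plays it.
On the remaining 2×2 (U, M vs L, R):
Let Player 1 play U with probability p. Expected payoff against L: 7p + (-1)(1−p) = 8p − 1; against R: 1p + 3(1−p) = −2p + 3.
Setting these equal: 8p − 1 = −2p + 3 ⇒ 10p = 4 ⇒ p = 2/5, and the value is (8)·(2/5) − 1 = 11/5.
For Player 2: with q = P(L), equating U's and M's payoffs gives 6q + 1 = −4q + 3 ⇒ q = 1/5.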